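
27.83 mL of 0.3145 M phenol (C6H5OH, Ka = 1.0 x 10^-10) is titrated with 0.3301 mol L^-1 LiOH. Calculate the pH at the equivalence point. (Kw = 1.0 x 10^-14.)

n(C6H5OH) = 0.3145 x 0.02783 = 0.008753 mol; V(LiOH) at equivalence = 0.008753/0.3301 = 0.02651 L.
At equivalence all the acid is converted to C6H5O-; total volume = 0.02783 + 0.02651 = 0.05434 L, so [C6H5O-] = 0.008753/0.05434 = 0.1611 M.
Kb = Kw/Ka = 1.0e-14 / 1.0 x 10^-10 = 0.000100.
[OH^-] = sqrt(Kb x [C6H5O-]) = sqrt(0.000100 x 0.1611) = 0.00401 M.
pOH = 2.40, so pH = 14.00 - 2.40 = 11.60.

11.60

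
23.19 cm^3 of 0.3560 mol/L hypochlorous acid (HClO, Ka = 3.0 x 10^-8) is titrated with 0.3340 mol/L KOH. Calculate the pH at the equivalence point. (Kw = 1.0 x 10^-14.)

n(HClO) = 0.3560 x 0.02319 = 0.008256 mol; V(KOH) at equivalence = 0.008256/0.3340 = 0.02472 L.
At equivalence all the acid is converted to ClO-; total volume = 0.02319 + 0.02472 = 0.04791 L, so [ClO-] = 0.008256/0.04791 = 0.1723 M.
Kb = Kw/Ka = 1.0e-14 / 3.0 x 10^-8 = 3.33e-7.
[OH^-] = sqrt(Kb x [ClO-]) = sqrt(3.33e-7 x 0.1723) = 0.000240 M.
pOH = 3.62, so pH = 14.00 - 3.62 = 10.38.

10.38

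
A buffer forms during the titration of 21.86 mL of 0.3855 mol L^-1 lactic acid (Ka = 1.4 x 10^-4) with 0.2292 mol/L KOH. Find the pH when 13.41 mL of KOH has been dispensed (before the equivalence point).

Initial n(HC3H5O3) = 0.3855 x 0.02186 = 0.008427 mol.
n(KOH) added = 0.2292 x 0.01341 = 0.003074 mol, converting that many moles of HC3H5O3 to C3H5O3-.
Remaining n(HC3H5O3) = 0.005353 mol; n(C3H5O3-) = 0.003074 mol.
By Henderson-Hasselbalch, pH = pKa + log([A^-]/[HA]) = 3.85 + log(0.003074/0.005353) = 3.85 + (-0.24) = 3.61.

3.61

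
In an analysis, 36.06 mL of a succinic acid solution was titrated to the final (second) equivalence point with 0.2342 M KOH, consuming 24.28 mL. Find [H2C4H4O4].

n(KOH) = 0.2342 x 0.02428 = 0.005686 mol.
At the final (second) equivalence point, 2 mol OH^- react per mol H2C4H4O4, so n(H2C4H4O4) = 0.005686 / 2 = 0.002843 mol.
[H2C4H4O4] = 0.002843 / 0.03606 L = 0.0788 M.

0.0788 M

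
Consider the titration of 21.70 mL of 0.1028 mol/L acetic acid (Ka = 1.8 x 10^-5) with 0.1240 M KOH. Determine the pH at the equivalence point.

n(CH3COOH) = 0.1028 x 0.02170 = 0.002231 mol; V(KOH) at equivalence = 0.002231/0.1240 = 0.01799 L.
At equivalence all the acid is converted to CH3COO-; total volume = 0.02170 + 0.01799 = 0.03969 L, so [CH3COO-] = 0.002231/0.03969 = 0.05620 M.
Kb = Kw/Ka = 1.0e-14 / 1.8 x 10^-5 = 5.56e-10.
[OH^-] = sqrt(Kb x [CH3COO-]) = sqrt(5.56e-10 x 0.05620) = 5.59e-6 M.
pOH = 5.25, so pH = 14.00 - 5.25 = 8.75.

8.75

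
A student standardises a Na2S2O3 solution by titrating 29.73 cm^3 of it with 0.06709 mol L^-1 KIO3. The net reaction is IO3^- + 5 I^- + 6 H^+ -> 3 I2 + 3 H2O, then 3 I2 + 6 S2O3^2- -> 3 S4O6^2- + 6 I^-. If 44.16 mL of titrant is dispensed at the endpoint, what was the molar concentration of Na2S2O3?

0.598 M

n(KIO3) = 0.06709 x 0.04416 = 0.002963 mol.
From the balanced equation, 1 mol KIO3 reacts with 6 mol Na2S2O3, so n(Na2S2O3) = 0.002963 x 6/1 = 0.01778 mol.
[Na2S2O3] = 0.01778 / 0.02973 L = 0.598 M.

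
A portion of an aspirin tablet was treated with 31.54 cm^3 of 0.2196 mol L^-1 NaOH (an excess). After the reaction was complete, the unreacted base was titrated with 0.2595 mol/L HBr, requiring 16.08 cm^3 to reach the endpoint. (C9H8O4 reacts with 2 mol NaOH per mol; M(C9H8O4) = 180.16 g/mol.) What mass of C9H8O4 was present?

0.248 g

Total n(NaOH) added = 0.2196 x 0.03154 = 0.006926 mol.
n(HBr) used = 0.2595 x 0.01608 = 0.004173 mol, which equals the excess n(NaOH).
So n(NaOH) consumed by the sample = 0.006926 - 0.004173 = 0.002753 mol.
n(C9H8O4) = 0.002753 / 2 = 0.001377 mol.
mass = 0.001377 mol x 180.16 g/mol = 0.248 g.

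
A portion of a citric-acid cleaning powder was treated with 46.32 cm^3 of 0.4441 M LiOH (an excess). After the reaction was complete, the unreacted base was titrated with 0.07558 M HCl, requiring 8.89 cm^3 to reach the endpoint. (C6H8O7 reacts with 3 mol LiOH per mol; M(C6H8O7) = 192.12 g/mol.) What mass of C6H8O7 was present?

1.27 g

Total n(LiOH) added = 0.4441 x 0.04632 = 0.02057 mol.
n(HCl) used = 0.07558 x 0.008890 = 0.0006719 mol, which equals the excess n(LiOH).
So n(LiOH) consumed by the sample = 0.02057 - 0.0006719 = 0.01990 mol.
n(C6H8O7) = 0.01990 / 3 = 0.006633 mol.
mass = 0.006633 mol x 192.12 g/mol = 1.27 g.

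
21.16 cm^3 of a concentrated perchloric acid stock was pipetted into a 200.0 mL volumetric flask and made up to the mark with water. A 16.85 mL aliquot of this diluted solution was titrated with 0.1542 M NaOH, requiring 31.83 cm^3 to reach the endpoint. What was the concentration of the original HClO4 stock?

2.75 M

n(NaOH) = 0.1542 x 0.03183 = 0.004908 mol.
n(HClO4) in the aliquot = 0.004908 mol.
[diluted HClO4] = 0.004908 / 0.01685 = 0.2913 M.
Dilution factor = 200.0/21.16 = 9.452, so [stock] = 0.2913 x 9.452 = 2.75 M.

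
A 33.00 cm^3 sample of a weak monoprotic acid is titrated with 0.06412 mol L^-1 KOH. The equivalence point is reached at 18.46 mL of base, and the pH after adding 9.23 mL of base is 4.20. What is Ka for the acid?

6.3 x 10^-5

9.23 mL is half of the equivalence volume, so this is the half-equivalence point where [HA] = [A^-].
At half-equivalence pH = pKa, so pKa = 4.20.
Ka = 10^(-4.20) = 6.3 x 10^-5.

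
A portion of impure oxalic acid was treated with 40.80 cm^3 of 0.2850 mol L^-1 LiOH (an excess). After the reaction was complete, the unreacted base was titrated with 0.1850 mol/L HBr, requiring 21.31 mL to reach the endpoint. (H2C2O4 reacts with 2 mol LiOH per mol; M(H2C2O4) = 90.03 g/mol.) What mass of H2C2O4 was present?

Total n(LiOH) added = 0.2850 x 0.04080 = 0.01163 mol.
n(HBr) used = 0.1850 x 0.02131 = 0.003942 mol, which equals the excess n(LiOH).
So n(LiOH) consumed by the sample = 0.01163 - 0.003942 = 0.007686 mol.
n(H2C2O4) = 0.007686 / 2 = 0.003843 mol.
mass = 0.003843 mol x 90.03 g/mol = 0.346 g.

0.346 g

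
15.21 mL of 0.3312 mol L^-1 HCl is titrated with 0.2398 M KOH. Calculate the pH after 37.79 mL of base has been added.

n(acid) = 0.3312 x 0.01521 = 0.005038 mol; n(KOH) added = 0.2398 x 0.03779 = 0.009062 mol.
Base is in excess by 0.009062 - 0.005038 = 0.004024 mol in a total volume of 0.05300 L.
[OH^-] = 0.004024/0.05300 = 0.07593 M, so pOH = 1.12 and pH = 14.00 - 1.12 = 12.88.

12.88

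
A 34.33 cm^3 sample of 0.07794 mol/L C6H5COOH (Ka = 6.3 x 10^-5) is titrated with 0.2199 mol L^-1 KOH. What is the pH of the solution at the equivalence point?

n(C6H5COOH) = 0.07794 x 0.03433 = 0.002676 mol; V(KOH) at equivalence = 0.002676/0.2199 = 0.01217 L.
At equivalence all the acid is converted to C6H5COO-; total volume = 0.03433 + 0.01217 = 0.04650 L, so [C6H5COO-] = 0.002676/0.04650 = 0.05754 M.
Kb = Kw/Ka = 1.0e-14 / 6.3 x 10^-5 = 1.59e-10.
[OH^-] = sqrt(Kb x [C6H5COO-]) = sqrt(1.59e-10 x 0.05754) = 3.02e-6 M.
pOH = 5.52, so pH = 14.00 - 5.52 = 8.48.

8.48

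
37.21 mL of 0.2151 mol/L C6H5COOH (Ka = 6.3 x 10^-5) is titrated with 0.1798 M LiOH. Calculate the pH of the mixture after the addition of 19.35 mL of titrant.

4.09

Initial n(C6H5COOH) = 0.2151 x 0.03721 = 0.008004 mol.
n(LiOH) added = 0.1798 x 0.01935 = 0.003479 mol, converting that many moles of C6H5COOH to C6H5COO-.
Remaining n(C6H5COOH) = 0.004525 mol; n(C6H5COO-) = 0.003479 mol.
By Henderson-Hasselbalch, pH = pKa + log([A^-]/[HA]) = 4.20 + log(0.003479/0.004525) = 4.20 + (-0.11) = 4.09.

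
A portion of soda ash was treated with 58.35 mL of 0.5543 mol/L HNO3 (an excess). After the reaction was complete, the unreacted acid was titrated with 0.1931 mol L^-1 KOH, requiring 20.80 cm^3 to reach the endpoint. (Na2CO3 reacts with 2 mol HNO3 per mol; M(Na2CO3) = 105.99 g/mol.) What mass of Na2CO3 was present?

1.50 g

Total n(HNO3) added = 0.5543 x 0.05835 = 0.03234 mol.
n(KOH) used = 0.1931 x 0.02080 = 0.004016 mol, which equals the excess n(HNO3).
So n(HNO3) consumed by the sample = 0.03234 - 0.004016 = 0.02833 mol.
n(Na2CO3) = 0.02833 / 2 = 0.01416 mol.
mass = 0.01416 mol x 105.99 g/mol = 1.50 g.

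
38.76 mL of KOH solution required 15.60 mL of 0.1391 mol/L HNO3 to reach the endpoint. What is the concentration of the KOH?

0.0560 M

n(HNO3) delivered = 0.1391 x 0.01560 = 0.002170 mol.
For a 1:1 reaction, n(KOH) = 0.002170 mol.
[KOH] = 0.002170 mol / 0.03876 L = 0.0560 M.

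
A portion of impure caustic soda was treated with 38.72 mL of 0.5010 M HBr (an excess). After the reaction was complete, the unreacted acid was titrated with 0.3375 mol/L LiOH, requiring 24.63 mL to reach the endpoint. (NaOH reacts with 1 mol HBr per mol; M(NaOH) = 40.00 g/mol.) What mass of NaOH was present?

Total n(HBr) added = 0.5010 x 0.03872 = 0.01940 mol.
n(LiOH) used = 0.3375 x 0.02463 = 0.008313 mol, which equals the excess n(HBr).
So n(HBr) consumed by the sample = 0.01940 - 0.008313 = 0.01109 mol.
n(NaOH) = 0.01109 / 1 = 0.01109 mol.
mass = 0.01109 mol x 40.00 g/mol = 0.443 g.

0.443 g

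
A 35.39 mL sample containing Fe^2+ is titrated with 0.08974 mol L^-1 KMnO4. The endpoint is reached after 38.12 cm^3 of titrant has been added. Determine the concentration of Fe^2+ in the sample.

0.483 M

n(KMnO4) = 0.08974 x 0.03812 = 0.003421 mol.
From the balanced equation, 1 mol KMnO4 reacts with 5 mol Fe^2+, so n(Fe^2+) = 0.003421 x 5/1 = 0.01710 mol.
[Fe^2+] = 0.01710 / 0.03539 L = 0.483 M.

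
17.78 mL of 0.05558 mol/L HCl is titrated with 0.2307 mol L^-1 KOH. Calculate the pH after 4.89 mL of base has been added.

n(acid) = 0.05558 x 0.01778 = 0.0009882 mol; n(KOH) added = 0.2307 x 0.004890 = 0.001128 mol.
Base is in excess by 0.001128 - 0.0009882 = 0.0001399 mol in a total volume of 0.02267 L.
[OH^-] = 0.0001399/0.02267 = 0.006172 M, so pOH = 2.21 and pH = 14.00 - 2.21 = 11.79.

11.79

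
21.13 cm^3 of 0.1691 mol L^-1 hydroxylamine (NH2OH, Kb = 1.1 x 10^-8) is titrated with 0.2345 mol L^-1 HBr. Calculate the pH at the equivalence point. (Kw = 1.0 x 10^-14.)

n(NH2OH) = 0.1691 x 0.02113 = 0.003573 mol; V(HBr) at equivalence = 0.003573/0.2345 = 0.01524 L.
At equivalence the base is fully converted to NH3OH+; total volume = 0.03637 L, so [NH3OH+] = 0.003573/0.03637 = 0.09825 M.
Ka(NH3OH+) = Kw/Kb = 1.0e-14 / 1.1 x 10^-8 = 9.09e-7.
[H^+] = sqrt(Ka x [NH3OH+]) = sqrt(9.09e-7 x 0.09825) = 0.000299 M.
pH = -log(0.000299) = 3.52.

3.52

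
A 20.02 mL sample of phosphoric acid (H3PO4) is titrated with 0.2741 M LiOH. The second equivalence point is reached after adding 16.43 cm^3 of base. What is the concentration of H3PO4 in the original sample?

n(LiOH) = 0.2741 x 0.01643 = 0.004503 mol.
At the second equivalence point, 2 mol OH^- react per mol H3PO4, so n(H3PO4) = 0.004503 / 2 = 0.002252 mol.
[H3PO4] = 0.002252 / 0.02002 L = 0.112 M.

0.112 M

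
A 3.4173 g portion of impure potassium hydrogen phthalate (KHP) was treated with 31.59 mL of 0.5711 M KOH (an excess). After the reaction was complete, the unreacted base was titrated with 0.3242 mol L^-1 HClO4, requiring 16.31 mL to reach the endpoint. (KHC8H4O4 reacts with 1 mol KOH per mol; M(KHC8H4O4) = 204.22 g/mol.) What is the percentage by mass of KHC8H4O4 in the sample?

Total n(KOH) added = 0.5711 x 0.03159 = 0.01804 mol.
n(HClO4) used = 0.3242 x 0.01631 = 0.005288 mol, which equals the excess n(KOH).
So n(KOH) consumed by the sample = 0.01804 - 0.005288 = 0.01275 mol.
n(KHC8H4O4) = 0.01275 / 1 = 0.01275 mol.
mass KHC8H4O4 = 0.01275 x 204.22 = 2.604 g, so %KHC8H4O4 = 2.604/3.4173 x 100 = 76.2%.

76.2%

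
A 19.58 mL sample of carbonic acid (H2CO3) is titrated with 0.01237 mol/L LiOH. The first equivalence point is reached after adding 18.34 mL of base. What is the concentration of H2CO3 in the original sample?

0.0116 M

n(LiOH) = 0.01237 x 0.01834 = 0.0002269 mol.
At the first equivalence point, 1 mol OH^- react per mol H2CO3, so n(H2CO3) = 0.0002269 / 1 = 0.0002269 mol.
[H2CO3] = 0.0002269 / 0.01958 L = 0.0116 M.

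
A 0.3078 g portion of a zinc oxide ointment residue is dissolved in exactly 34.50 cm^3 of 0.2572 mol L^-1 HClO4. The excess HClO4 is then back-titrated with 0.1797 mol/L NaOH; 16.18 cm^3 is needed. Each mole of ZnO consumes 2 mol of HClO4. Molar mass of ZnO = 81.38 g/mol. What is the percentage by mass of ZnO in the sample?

78.9%

Total n(HClO4) added = 0.2572 x 0.03450 = 0.008873 mol.
n(NaOH) used = 0.1797 x 0.01618 = 0.002908 mol, which equals the excess n(HClO4).
So n(HClO4) consumed by the sample = 0.008873 - 0.002908 = 0.005966 mol.
n(ZnO) = 0.005966 / 2 = 0.002983 mol.
mass ZnO = 0.002983 x 81.38 = 0.2428 g, so %ZnO = 0.2428/0.3078 x 100 = 78.9%.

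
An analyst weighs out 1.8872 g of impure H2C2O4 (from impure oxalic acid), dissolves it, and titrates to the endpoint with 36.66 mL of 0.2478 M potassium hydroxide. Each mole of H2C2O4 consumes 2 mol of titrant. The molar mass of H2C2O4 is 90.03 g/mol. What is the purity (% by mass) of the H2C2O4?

21.7%

n(KOH) = 0.2478 x 0.03666 = 0.009084 mol.
n(H2C2O4) = 0.009084 / 2 = 0.004542 mol.
mass of H2C2O4 = 0.004542 x 90.03 = 0.4089 g.
% purity = 0.4089 / 1.8872 x 100 = 21.7%.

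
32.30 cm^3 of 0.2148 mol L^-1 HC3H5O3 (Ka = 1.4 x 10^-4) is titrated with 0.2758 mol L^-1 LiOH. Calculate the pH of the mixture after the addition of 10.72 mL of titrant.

Initial n(HC3H5O3) = 0.2148 x 0.03230 = 0.006938 mol.
n(LiOH) added = 0.2758 x 0.01072 = 0.002957 mol, converting that many moles of HC3H5O3 to C3H5O3-.
Remaining n(HC3H5O3) = 0.003981 mol; n(C3H5O3-) = 0.002957 mol.
By Henderson-Hasselbalch, pH = pKa + log([A^-]/[HA]) = 3.85 + log(0.002957/0.003981) = 3.85 + (-0.13) = 3.72.

3.72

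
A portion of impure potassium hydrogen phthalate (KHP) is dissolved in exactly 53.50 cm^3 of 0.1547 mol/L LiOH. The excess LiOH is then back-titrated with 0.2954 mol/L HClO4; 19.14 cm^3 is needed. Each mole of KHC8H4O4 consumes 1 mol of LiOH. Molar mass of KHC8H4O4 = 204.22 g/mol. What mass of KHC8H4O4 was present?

Total n(LiOH) added = 0.1547 x 0.05350 = 0.008276 mol.
n(HClO4) used = 0.2954 x 0.01914 = 0.005654 mol, which equals the excess n(LiOH).
So n(LiOH) consumed by the sample = 0.008276 - 0.005654 = 0.002622 mol.
n(KHC8H4O4) = 0.002622 / 1 = 0.002622 mol.
mass = 0.002622 mol x 204.22 g/mol = 0.536 g.

0.536 g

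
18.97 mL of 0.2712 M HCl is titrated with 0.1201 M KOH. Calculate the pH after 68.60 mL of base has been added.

12.55

n(acid) = 0.2712 x 0.01897 = 0.005145 mol; n(KOH) added = 0.1201 x 0.06860 = 0.008239 mol.
Base is in excess by 0.008239 - 0.005145 = 0.003094 mol in a total volume of 0.08757 L.
[OH^-] = 0.003094/0.08757 = 0.03533 M, so pOH = 1.45 and pH = 14.00 - 1.45 = 12.55.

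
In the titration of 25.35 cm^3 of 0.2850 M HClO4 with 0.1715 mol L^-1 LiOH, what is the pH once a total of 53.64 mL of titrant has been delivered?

12.40

n(acid) = 0.2850 x 0.02535 = 0.007225 mol; n(LiOH) added = 0.1715 x 0.05364 = 0.009199 mol.
Base is in excess by 0.009199 - 0.007225 = 0.001975 mol in a total volume of 0.07899 L.
[OH^-] = 0.001975/0.07899 = 0.02500 M, so pOH = 1.60 and pH = 14.00 - 1.60 = 12.40.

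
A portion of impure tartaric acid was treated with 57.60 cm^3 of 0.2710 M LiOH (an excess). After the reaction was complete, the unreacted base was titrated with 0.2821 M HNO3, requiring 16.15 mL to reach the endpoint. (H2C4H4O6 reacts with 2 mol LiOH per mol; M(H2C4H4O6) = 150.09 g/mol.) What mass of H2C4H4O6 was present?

Total n(LiOH) added = 0.2710 x 0.05760 = 0.01561 mol.
n(HNO3) used = 0.2821 x 0.01615 = 0.004556 mol, which equals the excess n(LiOH).
So n(LiOH) consumed by the sample = 0.01561 - 0.004556 = 0.01105 mol.
n(H2C4H4O6) = 0.01105 / 2 = 0.005527 mol.
mass = 0.005527 mol x 150.09 g/mol = 0.830 g.

0.830 g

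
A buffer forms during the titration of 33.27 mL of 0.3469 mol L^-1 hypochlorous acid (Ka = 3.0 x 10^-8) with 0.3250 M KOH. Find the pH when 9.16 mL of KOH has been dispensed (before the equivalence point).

Initial n(HClO) = 0.3469 x 0.03327 = 0.01154 mol.
n(KOH) added = 0.3250 x 0.009160 = 0.002977 mol, converting that many moles of HClO to ClO-.
Remaining n(HClO) = 0.008564 mol; n(ClO-) = 0.002977 mol.
By Henderson-Hasselbalch, pH = pKa + log([A^-]/[HA]) = 7.52 + log(0.002977/0.008564) = 7.52 + (-0.46) = 7.06.

7.06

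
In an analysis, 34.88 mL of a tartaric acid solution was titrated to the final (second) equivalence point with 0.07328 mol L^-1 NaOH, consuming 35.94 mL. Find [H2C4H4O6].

0.0378 M

n(NaOH) = 0.07328 x 0.03594 = 0.002634 mol.
At the final (second) equivalence point, 2 mol OH^- react per mol H2C4H4O6, so n(H2C4H4O6) = 0.002634 / 2 = 0.001317 mol.
[H2C4H4O6] = 0.001317 / 0.03488 L = 0.0378 M.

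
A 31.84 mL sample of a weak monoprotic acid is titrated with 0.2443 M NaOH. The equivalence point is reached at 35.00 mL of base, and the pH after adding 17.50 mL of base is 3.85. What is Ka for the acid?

17.50 mL is half of the equivalence volume, so this is the half-equivalence point where [HA] = [A^-].
At half-equivalence pH = pKa, so pKa = 3.85.
Ka = 10^(-3.85) = 1.4 x 10^-4.

1.4 x 10^-4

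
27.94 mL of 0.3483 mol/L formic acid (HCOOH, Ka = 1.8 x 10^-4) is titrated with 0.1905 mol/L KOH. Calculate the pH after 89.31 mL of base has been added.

12.79

n(acid) = 0.3483 x 0.02794 = 0.009732 mol; n(KOH) added = 0.1905 x 0.08931 = 0.01701 mol.
Base is in excess by 0.01701 - 0.009732 = 0.007282 mol in a total volume of 0.1172 L.
[OH^-] = 0.007282/0.1172 = 0.06211 M, so pOH = 1.21 and pH = 14.00 - 1.21 = 12.79.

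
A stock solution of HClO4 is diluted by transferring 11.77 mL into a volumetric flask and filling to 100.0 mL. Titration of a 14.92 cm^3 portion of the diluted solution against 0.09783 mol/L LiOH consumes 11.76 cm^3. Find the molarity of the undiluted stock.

0.655 M

n(LiOH) = 0.09783 x 0.01176 = 0.001150 mol.
n(HClO4) in the aliquot = 0.001150 mol.
[diluted HClO4] = 0.001150 / 0.01492 = 0.07711 M.
Dilution factor = 100.0/11.77 = 8.496, so [stock] = 0.07711 x 8.496 = 0.655 M.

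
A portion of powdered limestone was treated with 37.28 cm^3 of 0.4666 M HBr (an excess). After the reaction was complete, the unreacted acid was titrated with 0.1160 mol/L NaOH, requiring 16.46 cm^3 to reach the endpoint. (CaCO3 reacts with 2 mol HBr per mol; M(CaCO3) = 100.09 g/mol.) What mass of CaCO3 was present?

0.775 g

Total n(HBr) added = 0.4666 x 0.03728 = 0.01739 mol.
n(NaOH) used = 0.1160 x 0.01646 = 0.001909 mol, which equals the excess n(HBr).
So n(HBr) consumed by the sample = 0.01739 - 0.001909 = 0.01549 mol.
n(CaCO3) = 0.01549 / 2 = 0.007743 mol.
mass = 0.007743 mol x 100.09 g/mol = 0.775 g.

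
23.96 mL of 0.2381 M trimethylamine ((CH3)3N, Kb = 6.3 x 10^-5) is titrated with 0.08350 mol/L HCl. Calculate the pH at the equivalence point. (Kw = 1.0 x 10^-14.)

n((CH3)3N) = 0.2381 x 0.02396 = 0.005705 mol; V(HCl) at equivalence = 0.005705/0.08350 = 0.06832 L.
At equivalence the base is fully converted to (CH3)3NH+; total volume = 0.09228 L, so [(CH3)3NH+] = 0.005705/0.09228 = 0.06182 M.
Ka((CH3)3NH+) = Kw/Kb = 1.0e-14 / 6.3 x 10^-5 = 1.59e-10.
[H^+] = sqrt(Ka x [(CH3)3NH+]) = sqrt(1.59e-10 x 0.06182) = 3.13e-6 M.
pH = -log(3.13e-6) = 5.50.

5.50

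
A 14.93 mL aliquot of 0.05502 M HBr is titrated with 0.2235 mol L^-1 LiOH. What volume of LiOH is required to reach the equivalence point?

3.68 mL

n(HBr) = 0.05502 mol/L x 0.01493 L = 0.0008214 mol.
At equivalence n(LiOH) = n(HBr) = 0.0008214 mol.
V(LiOH) = 0.0008214 / 0.2235 = 0.003675 L = 3.68 mL.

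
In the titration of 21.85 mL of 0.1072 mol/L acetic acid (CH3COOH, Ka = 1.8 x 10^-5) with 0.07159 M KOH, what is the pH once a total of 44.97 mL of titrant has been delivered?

n(acid) = 0.1072 x 0.02185 = 0.002342 mol; n(KOH) added = 0.07159 x 0.04497 = 0.003219 mol.
Base is in excess by 0.003219 - 0.002342 = 0.0008771 mol in a total volume of 0.06682 L.
[OH^-] = 0.0008771/0.06682 = 0.01313 M, so pOH = 1.88 and pH = 14.00 - 1.88 = 12.12.

12.12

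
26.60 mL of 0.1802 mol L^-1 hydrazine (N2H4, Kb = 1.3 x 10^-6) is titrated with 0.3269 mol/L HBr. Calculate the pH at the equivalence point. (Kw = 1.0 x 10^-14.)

4.52

n(N2H4) = 0.1802 x 0.02660 = 0.004793 mol; V(HBr) at equivalence = 0.004793/0.3269 = 0.01466 L.
At equivalence the base is fully converted to N2H5+; total volume = 0.04126 L, so [N2H5+] = 0.004793/0.04126 = 0.1162 M.
Ka(N2H5+) = Kw/Kb = 1.0e-14 / 1.3 x 10^-6 = 7.69e-9.
[H^+] = sqrt(Ka x [N2H5+]) = sqrt(7.69e-9 x 0.1162) = 2.99e-5 M.
pH = -log(2.99e-5) = 4.52.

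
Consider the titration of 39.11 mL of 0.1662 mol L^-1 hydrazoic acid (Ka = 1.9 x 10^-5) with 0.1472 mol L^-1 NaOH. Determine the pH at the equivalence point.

8.81

n(HN3) = 0.1662 x 0.03911 = 0.006500 mol; V(NaOH) at equivalence = 0.006500/0.1472 = 0.04416 L.
At equivalence all the acid is converted to N3-; total volume = 0.03911 + 0.04416 = 0.08327 L, so [N3-] = 0.006500/0.08327 = 0.07806 M.
Kb = Kw/Ka = 1.0e-14 / 1.9 x 10^-5 = 5.26e-10.
[OH^-] = sqrt(Kb x [N3-]) = sqrt(5.26e-10 x 0.07806) = 6.41e-6 M.
pOH = 5.19, so pH = 14.00 - 5.19 = 8.81.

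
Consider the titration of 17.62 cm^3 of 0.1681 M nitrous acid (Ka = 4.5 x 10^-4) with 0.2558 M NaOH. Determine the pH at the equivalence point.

8.18

n(HNO2) = 0.1681 x 0.01762 = 0.002962 mol; V(NaOH) at equivalence = 0.002962/0.2558 = 0.01158 L.
At equivalence all the acid is converted to NO2-; total volume = 0.01762 + 0.01158 = 0.02920 L, so [NO2-] = 0.002962/0.02920 = 0.1014 M.
Kb = Kw/Ka = 1.0e-14 / 4.5 x 10^-4 = 2.22e-11.
[OH^-] = sqrt(Kb x [NO2-]) = sqrt(2.22e-11 x 0.1014) = 1.50e-6 M.
pOH = 5.82, so pH = 14.00 - 5.82 = 8.18.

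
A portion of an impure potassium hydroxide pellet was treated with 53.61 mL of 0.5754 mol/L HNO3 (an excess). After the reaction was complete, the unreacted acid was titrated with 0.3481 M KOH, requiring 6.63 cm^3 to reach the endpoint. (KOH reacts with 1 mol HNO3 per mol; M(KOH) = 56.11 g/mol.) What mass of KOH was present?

Total n(HNO3) added = 0.5754 x 0.05361 = 0.03085 mol.
n(KOH) used = 0.3481 x 0.006630 = 0.002308 mol, which equals the excess n(HNO3).
So n(HNO3) consumed by the sample = 0.03085 - 0.002308 = 0.02854 mol.
n(KOH) = 0.02854 / 1 = 0.02854 mol.
mass = 0.02854 mol x 56.11 g/mol = 1.60 g.

1.60 g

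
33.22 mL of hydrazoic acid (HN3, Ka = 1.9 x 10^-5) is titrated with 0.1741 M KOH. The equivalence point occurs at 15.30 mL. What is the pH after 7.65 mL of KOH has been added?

7.65 mL is exactly half the equivalence volume (15.30/2), i.e. the half-equivalence point.
There, n(HA) = n(A^-), so pH = pKa = -log(1.9 x 10^-5) = 4.72.

4.72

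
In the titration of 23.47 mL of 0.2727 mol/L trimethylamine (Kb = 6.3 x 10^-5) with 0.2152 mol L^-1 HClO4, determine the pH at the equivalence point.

n((CH3)3N) = 0.2727 x 0.02347 = 0.006400 mol; V(HClO4) at equivalence = 0.006400/0.2152 = 0.02974 L.
At equivalence the base is fully converted to (CH3)3NH+; total volume = 0.05321 L, so [(CH3)3NH+] = 0.006400/0.05321 = 0.1203 M.
Ka((CH3)3NH+) = Kw/Kb = 1.0e-14 / 6.3 x 10^-5 = 1.59e-10.
[H^+] = sqrt(Ka x [(CH3)3NH+]) = sqrt(1.59e-10 x 0.1203) = 4.37e-6 M.
pH = -log(4.37e-6) = 5.36.

5.36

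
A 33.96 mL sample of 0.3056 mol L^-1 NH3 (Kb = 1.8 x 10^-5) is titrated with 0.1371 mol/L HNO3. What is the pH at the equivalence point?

n(NH3) = 0.3056 x 0.03396 = 0.01038 mol; V(HNO3) at equivalence = 0.01038/0.1371 = 0.07570 L.
At equivalence the base is fully converted to NH4+; total volume = 0.1097 L, so [NH4+] = 0.01038/0.1097 = 0.09464 M.
Ka(NH4+) = Kw/Kb = 1.0e-14 / 1.8 x 10^-5 = 5.56e-10.
[H^+] = sqrt(Ka x [NH4+]) = sqrt(5.56e-10 x 0.09464) = 7.25e-6 M.
pH = -log(7.25e-6) = 5.14.

5.14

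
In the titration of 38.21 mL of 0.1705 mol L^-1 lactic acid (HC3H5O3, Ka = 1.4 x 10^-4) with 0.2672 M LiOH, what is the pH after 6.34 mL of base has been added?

Initial n(HC3H5O3) = 0.1705 x 0.03821 = 0.006515 mol.
n(LiOH) added = 0.2672 x 0.006340 = 0.001694 mol, converting that many moles of HC3H5O3 to C3H5O3-.
Remaining n(HC3H5O3) = 0.004821 mol; n(C3H5O3-) = 0.001694 mol.
By Henderson-Hasselbalch, pH = pKa + log([A^-]/[HA]) = 3.85 + log(0.001694/0.004821) = 3.85 + (-0.45) = 3.40.

3.40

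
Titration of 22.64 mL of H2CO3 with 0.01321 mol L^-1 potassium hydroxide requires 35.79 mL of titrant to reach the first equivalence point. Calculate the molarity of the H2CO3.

0.0209 M

n(KOH) = 0.01321 x 0.03579 = 0.0004728 mol.
At the first equivalence point, 1 mol OH^- react per mol H2CO3, so n(H2CO3) = 0.0004728 / 1 = 0.0004728 mol.
[H2CO3] = 0.0004728 / 0.02264 L = 0.0209 M.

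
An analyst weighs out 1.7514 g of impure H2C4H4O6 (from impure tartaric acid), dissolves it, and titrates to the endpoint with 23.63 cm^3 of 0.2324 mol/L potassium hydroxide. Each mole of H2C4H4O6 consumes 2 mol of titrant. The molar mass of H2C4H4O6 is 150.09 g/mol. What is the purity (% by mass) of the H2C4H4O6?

23.5%

n(KOH) = 0.2324 x 0.02363 = 0.005492 mol.
n(H2C4H4O6) = 0.005492 / 2 = 0.002746 mol.
mass of H2C4H4O6 = 0.002746 x 150.09 = 0.4121 g.
% purity = 0.4121 / 1.7514 x 100 = 23.5%.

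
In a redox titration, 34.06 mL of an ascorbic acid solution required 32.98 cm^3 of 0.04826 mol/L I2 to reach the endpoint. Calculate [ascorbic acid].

0.0467 M

n(I2) = 0.04826 x 0.03298 = 0.001592 mol.
From the balanced equation, 1 mol I2 reacts with 1 mol ascorbic acid, so n(ascorbic acid) = 0.001592 x 1/1 = 0.001592 mol.
[ascorbic acid] = 0.001592 / 0.03406 L = 0.0467 M.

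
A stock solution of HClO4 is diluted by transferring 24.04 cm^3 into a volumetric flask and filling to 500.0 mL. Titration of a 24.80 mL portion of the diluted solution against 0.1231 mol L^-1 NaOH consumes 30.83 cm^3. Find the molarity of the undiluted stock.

n(NaOH) = 0.1231 x 0.03083 = 0.003795 mol.
n(HClO4) in the aliquot = 0.003795 mol.
[diluted HClO4] = 0.003795 / 0.02480 = 0.1530 M.
Dilution factor = 500.0/24.04 = 20.80, so [stock] = 0.1530 x 20.80 = 3.18 M.

3.18 M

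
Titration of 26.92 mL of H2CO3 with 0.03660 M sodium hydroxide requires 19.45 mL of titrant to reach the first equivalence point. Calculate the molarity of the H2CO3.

n(NaOH) = 0.03660 x 0.01945 = 0.0007119 mol.
At the first equivalence point, 1 mol OH^- react per mol H2CO3, so n(H2CO3) = 0.0007119 / 1 = 0.0007119 mol.
[H2CO3] = 0.0007119 / 0.02692 L = 0.0264 M.

0.0264 M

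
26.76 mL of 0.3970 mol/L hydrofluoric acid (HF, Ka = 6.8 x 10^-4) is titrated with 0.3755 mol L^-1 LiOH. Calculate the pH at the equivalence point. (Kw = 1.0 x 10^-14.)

8.23

n(HF) = 0.3970 x 0.02676 = 0.01062 mol; V(LiOH) at equivalence = 0.01062/0.3755 = 0.02829 L.
At equivalence all the acid is converted to F-; total volume = 0.02676 + 0.02829 = 0.05505 L, so [F-] = 0.01062/0.05505 = 0.1930 M.
Kb = Kw/Ka = 1.0e-14 / 6.8 x 10^-4 = 1.47e-11.
[OH^-] = sqrt(Kb x [F-]) = sqrt(1.47e-11 x 0.1930) = 1.68e-6 M.
pOH = 5.77, so pH = 14.00 - 5.77 = 8.23.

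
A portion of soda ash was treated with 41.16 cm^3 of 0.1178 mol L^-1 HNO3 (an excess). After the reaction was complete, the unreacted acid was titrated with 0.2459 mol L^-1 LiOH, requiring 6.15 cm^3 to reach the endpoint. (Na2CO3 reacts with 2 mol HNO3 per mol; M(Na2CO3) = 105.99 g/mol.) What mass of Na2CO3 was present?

0.177 g

Total n(HNO3) added = 0.1178 x 0.04116 = 0.004849 mol.
n(LiOH) used = 0.2459 x 0.006150 = 0.001512 mol, which equals the excess n(HNO3).
So n(HNO3) consumed by the sample = 0.004849 - 0.001512 = 0.003336 mol.
n(Na2CO3) = 0.003336 / 2 = 0.001668 mol.
mass = 0.001668 mol x 105.99 g/mol = 0.177 g.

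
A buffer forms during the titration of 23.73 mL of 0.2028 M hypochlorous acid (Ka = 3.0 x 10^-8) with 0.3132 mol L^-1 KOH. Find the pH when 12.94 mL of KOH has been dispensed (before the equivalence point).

8.25

Initial n(HClO) = 0.2028 x 0.02373 = 0.004812 mol.
n(KOH) added = 0.3132 x 0.01294 = 0.004053 mol, converting that many moles of HClO to ClO-.
Remaining n(HClO) = 0.0007596 mol; n(ClO-) = 0.004053 mol.
By Henderson-Hasselbalch, pH = pKa + log([A^-]/[HA]) = 7.52 + log(0.004053/0.0007596) = 7.52 + (+0.73) = 8.25.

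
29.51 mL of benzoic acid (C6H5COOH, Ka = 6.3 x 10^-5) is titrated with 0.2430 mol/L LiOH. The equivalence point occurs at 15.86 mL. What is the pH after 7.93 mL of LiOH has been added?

4.20

7.93 mL is exactly half the equivalence volume (15.86/2), i.e. the half-equivalence point.
There, n(HA) = n(A^-), so pH = pKa = -log(6.3 x 10^-5) = 4.20.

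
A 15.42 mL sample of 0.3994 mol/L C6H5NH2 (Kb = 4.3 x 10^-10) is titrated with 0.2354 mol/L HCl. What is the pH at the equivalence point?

n(C6H5NH2) = 0.3994 x 0.01542 = 0.006159 mol; V(HCl) at equivalence = 0.006159/0.2354 = 0.02616 L.
At equivalence the base is fully converted to C6H5NH3+; total volume = 0.04158 L, so [C6H5NH3+] = 0.006159/0.04158 = 0.1481 M.
Ka(C6H5NH3+) = Kw/Kb = 1.0e-14 / 4.3 x 10^-10 = 2.33e-5.
[H^+] = sqrt(Ka x [C6H5NH3+]) = sqrt(2.33e-5 x 0.1481) = 0.00186 M.
pH = -log(0.00186) = 2.73.

2.73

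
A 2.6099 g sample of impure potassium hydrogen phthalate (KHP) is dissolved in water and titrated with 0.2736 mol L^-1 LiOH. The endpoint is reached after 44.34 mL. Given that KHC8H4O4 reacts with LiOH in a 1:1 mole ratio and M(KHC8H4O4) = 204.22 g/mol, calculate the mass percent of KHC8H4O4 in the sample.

n(LiOH) = 0.2736 x 0.04434 = 0.01213 mol.
n(KHC8H4O4) = 0.01213 / 1 = 0.01213 mol.
mass of KHC8H4O4 = 0.01213 x 204.22 = 2.477 g.
% purity = 2.477 / 2.6099 x 100 = 94.9%.

94.9%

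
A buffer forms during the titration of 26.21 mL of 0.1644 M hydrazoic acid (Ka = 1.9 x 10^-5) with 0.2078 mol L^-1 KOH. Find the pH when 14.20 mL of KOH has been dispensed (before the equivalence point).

Initial n(HN3) = 0.1644 x 0.02621 = 0.004309 mol.
n(KOH) added = 0.2078 x 0.01420 = 0.002951 mol, converting that many moles of HN3 to N3-.
Remaining n(HN3) = 0.001358 mol; n(N3-) = 0.002951 mol.
By Henderson-Hasselbalch, pH = pKa + log([A^-]/[HA]) = 4.72 + log(0.002951/0.001358) = 4.72 + (+0.34) = 5.06.

5.06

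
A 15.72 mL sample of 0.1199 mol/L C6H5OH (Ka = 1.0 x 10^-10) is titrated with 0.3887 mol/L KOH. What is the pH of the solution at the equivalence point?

n(C6H5OH) = 0.1199 x 0.01572 = 0.001885 mol; V(KOH) at equivalence = 0.001885/0.3887 = 0.004849 L.
At equivalence all the acid is converted to C6H5O-; total volume = 0.01572 + 0.004849 = 0.02057 L, so [C6H5O-] = 0.001885/0.02057 = 0.09163 M.
Kb = Kw/Ka = 1.0e-14 / 1.0 x 10^-10 = 0.000100.
[OH^-] = sqrt(Kb x [C6H5O-]) = sqrt(0.000100 x 0.09163) = 0.00303 M.
pOH = 2.52, so pH = 14.00 - 2.52 = 11.48.

11.48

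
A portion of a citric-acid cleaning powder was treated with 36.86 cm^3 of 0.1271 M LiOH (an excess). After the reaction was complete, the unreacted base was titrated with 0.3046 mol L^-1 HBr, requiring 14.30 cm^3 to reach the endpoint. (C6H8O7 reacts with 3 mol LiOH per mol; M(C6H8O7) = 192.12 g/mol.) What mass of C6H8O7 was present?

0.0211 g

Total n(LiOH) added = 0.1271 x 0.03686 = 0.004685 mol.
n(HBr) used = 0.3046 x 0.01430 = 0.004356 mol, which equals the excess n(LiOH).
So n(LiOH) consumed by the sample = 0.004685 - 0.004356 = 0.0003291 mol.
n(C6H8O7) = 0.0003291 / 3 = 0.0001097 mol.
mass = 0.0001097 mol x 192.12 g/mol = 0.0211 g.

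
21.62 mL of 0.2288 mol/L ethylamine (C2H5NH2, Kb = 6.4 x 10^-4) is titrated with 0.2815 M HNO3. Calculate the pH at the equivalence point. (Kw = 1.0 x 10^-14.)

n(C2H5NH2) = 0.2288 x 0.02162 = 0.004947 mol; V(HNO3) at equivalence = 0.004947/0.2815 = 0.01757 L.
At equivalence the base is fully converted to C2H5NH3+; total volume = 0.03919 L, so [C2H5NH3+] = 0.004947/0.03919 = 0.1262 M.
Ka(C2H5NH3+) = Kw/Kb = 1.0e-14 / 6.4 x 10^-4 = 1.56e-11.
[H^+] = sqrt(Ka x [C2H5NH3+]) = sqrt(1.56e-11 x 0.1262) = 1.40e-6 M.
pH = -log(1.40e-6) = 5.85.

5.85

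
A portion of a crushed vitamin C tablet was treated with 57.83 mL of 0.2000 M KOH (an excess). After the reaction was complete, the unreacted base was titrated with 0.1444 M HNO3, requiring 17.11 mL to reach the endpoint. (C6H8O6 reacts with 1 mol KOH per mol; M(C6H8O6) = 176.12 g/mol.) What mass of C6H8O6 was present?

1.60 g

Total n(KOH) added = 0.2000 x 0.05783 = 0.01157 mol.
n(HNO3) used = 0.1444 x 0.01711 = 0.002471 mol, which equals the excess n(KOH).
So n(KOH) consumed by the sample = 0.01157 - 0.002471 = 0.009095 mol.
n(C6H8O6) = 0.009095 / 1 = 0.009095 mol.
mass = 0.009095 mol x 176.12 g/mol = 1.60 g.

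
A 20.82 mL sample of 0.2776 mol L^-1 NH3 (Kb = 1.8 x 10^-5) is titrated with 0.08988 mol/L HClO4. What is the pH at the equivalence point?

5.21

n(NH3) = 0.2776 x 0.02082 = 0.005780 mol; V(HClO4) at equivalence = 0.005780/0.08988 = 0.06430 L.
At equivalence the base is fully converted to NH4+; total volume = 0.08512 L, so [NH4+] = 0.005780/0.08512 = 0.06790 M.
Ka(NH4+) = Kw/Kb = 1.0e-14 / 1.8 x 10^-5 = 5.56e-10.
[H^+] = sqrt(Ka x [NH4+]) = sqrt(5.56e-10 x 0.06790) = 6.14e-6 M.
pH = -log(6.14e-6) = 5.21.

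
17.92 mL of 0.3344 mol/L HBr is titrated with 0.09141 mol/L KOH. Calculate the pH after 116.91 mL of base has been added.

n(acid) = 0.3344 x 0.01792 = 0.005992 mol; n(KOH) added = 0.09141 x 0.1169 = 0.01069 mol.
Base is in excess by 0.01069 - 0.005992 = 0.004694 mol in a total volume of 0.1348 L.
[OH^-] = 0.004694/0.1348 = 0.03482 M, so pOH = 1.46 and pH = 14.00 - 1.46 = 12.54.

12.54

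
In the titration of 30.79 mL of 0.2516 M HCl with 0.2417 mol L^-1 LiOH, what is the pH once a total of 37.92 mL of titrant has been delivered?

12.31

n(acid) = 0.2516 x 0.03079 = 0.007747 mol; n(LiOH) added = 0.2417 x 0.03792 = 0.009165 mol.
Base is in excess by 0.009165 - 0.007747 = 0.001419 mol in a total volume of 0.06871 L.
[OH^-] = 0.001419/0.06871 = 0.02064 M, so pOH = 1.69 and pH = 14.00 - 1.69 = 12.31.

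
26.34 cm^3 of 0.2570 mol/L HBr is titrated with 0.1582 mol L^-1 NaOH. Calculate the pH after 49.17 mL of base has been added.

12.13

n(acid) = 0.2570 x 0.02634 = 0.006769 mol; n(NaOH) added = 0.1582 x 0.04917 = 0.007779 mol.
Base is in excess by 0.007779 - 0.006769 = 0.001009 mol in a total volume of 0.07551 L.
[OH^-] = 0.001009/0.07551 = 0.01337 M, so pOH = 1.87 and pH = 14.00 - 1.87 = 12.13.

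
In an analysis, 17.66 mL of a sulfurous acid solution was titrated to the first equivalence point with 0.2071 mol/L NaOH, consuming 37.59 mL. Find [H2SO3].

n(NaOH) = 0.2071 x 0.03759 = 0.007785 mol.
At the first equivalence point, 1 mol OH^- react per mol H2SO3, so n(H2SO3) = 0.007785 / 1 = 0.007785 mol.
[H2SO3] = 0.007785 / 0.01766 L = 0.441 M.

0.441 M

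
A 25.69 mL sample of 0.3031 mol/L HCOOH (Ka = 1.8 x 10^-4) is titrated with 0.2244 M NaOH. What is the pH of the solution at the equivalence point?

n(HCOOH) = 0.3031 x 0.02569 = 0.007787 mol; V(NaOH) at equivalence = 0.007787/0.2244 = 0.03470 L.
At equivalence all the acid is converted to HCOO-; total volume = 0.02569 + 0.03470 = 0.06039 L, so [HCOO-] = 0.007787/0.06039 = 0.1289 M.
Kb = Kw/Ka = 1.0e-14 / 1.8 x 10^-4 = 5.56e-11.
[OH^-] = sqrt(Kb x [HCOO-]) = sqrt(5.56e-11 x 0.1289) = 2.68e-6 M.
pOH = 5.57, so pH = 14.00 - 5.57 = 8.43.

8.43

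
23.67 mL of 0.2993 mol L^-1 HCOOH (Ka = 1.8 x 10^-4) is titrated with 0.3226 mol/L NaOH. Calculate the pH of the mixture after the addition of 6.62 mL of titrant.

Initial n(HCOOH) = 0.2993 x 0.02367 = 0.007084 mol.
n(NaOH) added = 0.3226 x 0.006620 = 0.002136 mol, converting that many moles of HCOOH to HCOO-.
Remaining n(HCOOH) = 0.004949 mol; n(HCOO-) = 0.002136 mol.
By Henderson-Hasselbalch, pH = pKa + log([A^-]/[HA]) = 3.74 + log(0.002136/0.004949) = 3.74 + (-0.36) = 3.38.

3.38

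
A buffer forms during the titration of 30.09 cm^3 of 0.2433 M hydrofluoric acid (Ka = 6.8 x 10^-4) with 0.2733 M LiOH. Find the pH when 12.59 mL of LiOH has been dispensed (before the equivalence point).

3.12

Initial n(HF) = 0.2433 x 0.03009 = 0.007321 mol.
n(LiOH) added = 0.2733 x 0.01259 = 0.003441 mol, converting that many moles of HF to F-.
Remaining n(HF) = 0.003880 mol; n(F-) = 0.003441 mol.
By Henderson-Hasselbalch, pH = pKa + log([A^-]/[HA]) = 3.17 + log(0.003441/0.003880) = 3.17 + (-0.05) = 3.12.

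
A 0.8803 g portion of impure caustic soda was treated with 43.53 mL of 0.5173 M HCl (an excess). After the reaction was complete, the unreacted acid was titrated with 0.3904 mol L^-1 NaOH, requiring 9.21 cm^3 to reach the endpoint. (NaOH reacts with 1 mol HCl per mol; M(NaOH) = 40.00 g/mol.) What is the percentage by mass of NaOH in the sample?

Total n(HCl) added = 0.5173 x 0.04353 = 0.02252 mol.
n(NaOH) used = 0.3904 x 0.009210 = 0.003596 mol, which equals the excess n(HCl).
So n(HCl) consumed by the sample = 0.02252 - 0.003596 = 0.01892 mol.
n(NaOH) = 0.01892 / 1 = 0.01892 mol.
mass NaOH = 0.01892 x 40.00 = 0.7569 g, so %NaOH = 0.7569/0.8803 x 100 = 86.0%.

86.0%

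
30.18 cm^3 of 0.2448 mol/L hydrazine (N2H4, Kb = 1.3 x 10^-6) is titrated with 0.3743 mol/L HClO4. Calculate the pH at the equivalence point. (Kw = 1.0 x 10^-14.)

4.47

n(N2H4) = 0.2448 x 0.03018 = 0.007388 mol; V(HClO4) at equivalence = 0.007388/0.3743 = 0.01974 L.
At equivalence the base is fully converted to N2H5+; total volume = 0.04992 L, so [N2H5+] = 0.007388/0.04992 = 0.1480 M.
Ka(N2H5+) = Kw/Kb = 1.0e-14 / 1.3 x 10^-6 = 7.69e-9.
[H^+] = sqrt(Ka x [N2H5+]) = sqrt(7.69e-9 x 0.1480) = 3.37e-5 M.
pH = -log(3.37e-5) = 4.47.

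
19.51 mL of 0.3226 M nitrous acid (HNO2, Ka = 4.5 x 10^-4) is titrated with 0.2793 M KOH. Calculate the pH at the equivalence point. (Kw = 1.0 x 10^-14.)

8.26

n(HNO2) = 0.3226 x 0.01951 = 0.006294 mol; V(KOH) at equivalence = 0.006294/0.2793 = 0.02253 L.
At equivalence all the acid is converted to NO2-; total volume = 0.01951 + 0.02253 = 0.04204 L, so [NO2-] = 0.006294/0.04204 = 0.1497 M.
Kb = Kw/Ka = 1.0e-14 / 4.5 x 10^-4 = 2.22e-11.
[OH^-] = sqrt(Kb x [NO2-]) = sqrt(2.22e-11 x 0.1497) = 1.82e-6 M.
pOH = 5.74, so pH = 14.00 - 5.74 = 8.26.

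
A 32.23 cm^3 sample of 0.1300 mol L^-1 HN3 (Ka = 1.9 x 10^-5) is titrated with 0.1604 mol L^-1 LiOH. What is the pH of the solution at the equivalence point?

n(HN3) = 0.1300 x 0.03223 = 0.004190 mol; V(LiOH) at equivalence = 0.004190/0.1604 = 0.02612 L.
At equivalence all the acid is converted to N3-; total volume = 0.03223 + 0.02612 = 0.05835 L, so [N3-] = 0.004190/0.05835 = 0.07180 M.
Kb = Kw/Ka = 1.0e-14 / 1.9 x 10^-5 = 5.26e-10.
[OH^-] = sqrt(Kb x [N3-]) = sqrt(5.26e-10 x 0.07180) = 6.15e-6 M.
pOH = 5.21, so pH = 14.00 - 5.21 = 8.79.

8.79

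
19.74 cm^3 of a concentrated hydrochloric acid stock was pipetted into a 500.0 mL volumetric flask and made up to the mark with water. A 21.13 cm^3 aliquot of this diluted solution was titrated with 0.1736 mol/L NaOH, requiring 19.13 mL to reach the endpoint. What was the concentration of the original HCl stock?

n(NaOH) = 0.1736 x 0.01913 = 0.003321 mol.
n(HCl) in the aliquot = 0.003321 mol.
[diluted HCl] = 0.003321 / 0.02113 = 0.1572 M.
Dilution factor = 500.0/19.74 = 25.33, so [stock] = 0.1572 x 25.33 = 3.98 M.

3.98 M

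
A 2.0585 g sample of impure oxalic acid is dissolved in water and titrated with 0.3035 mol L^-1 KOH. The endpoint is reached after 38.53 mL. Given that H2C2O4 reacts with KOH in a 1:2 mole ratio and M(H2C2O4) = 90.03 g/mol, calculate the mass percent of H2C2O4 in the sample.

25.6%

n(KOH) = 0.3035 x 0.03853 = 0.01169 mol.
n(H2C2O4) = 0.01169 / 2 = 0.005847 mol.
mass of H2C2O4 = 0.005847 x 90.03 = 0.5264 g.
% purity = 0.5264 / 2.0585 x 100 = 25.6%.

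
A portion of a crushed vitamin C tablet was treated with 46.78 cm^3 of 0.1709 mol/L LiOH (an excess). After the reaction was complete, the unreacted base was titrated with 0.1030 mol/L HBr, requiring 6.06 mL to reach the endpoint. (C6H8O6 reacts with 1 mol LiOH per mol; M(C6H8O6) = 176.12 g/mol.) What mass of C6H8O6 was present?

Total n(LiOH) added = 0.1709 x 0.04678 = 0.007995 mol.
n(HBr) used = 0.1030 x 0.006060 = 0.0006242 mol, which equals the excess n(LiOH).
So n(LiOH) consumed by the sample = 0.007995 - 0.0006242 = 0.007371 mol.
n(C6H8O6) = 0.007371 / 1 = 0.007371 mol.
mass = 0.007371 mol x 176.12 g/mol = 1.30 g.

1.30 g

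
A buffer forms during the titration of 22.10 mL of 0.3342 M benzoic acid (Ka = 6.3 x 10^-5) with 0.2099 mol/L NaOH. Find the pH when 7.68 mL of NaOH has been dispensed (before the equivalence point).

Initial n(C6H5COOH) = 0.3342 x 0.02210 = 0.007386 mol.
n(NaOH) added = 0.2099 x 0.007680 = 0.001612 mol, converting that many moles of C6H5COOH to C6H5COO-.
Remaining n(C6H5COOH) = 0.005774 mol; n(C6H5COO-) = 0.001612 mol.
By Henderson-Hasselbalch, pH = pKa + log([A^-]/[HA]) = 4.20 + log(0.001612/0.005774) = 4.20 + (-0.55) = 3.65.

3.65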